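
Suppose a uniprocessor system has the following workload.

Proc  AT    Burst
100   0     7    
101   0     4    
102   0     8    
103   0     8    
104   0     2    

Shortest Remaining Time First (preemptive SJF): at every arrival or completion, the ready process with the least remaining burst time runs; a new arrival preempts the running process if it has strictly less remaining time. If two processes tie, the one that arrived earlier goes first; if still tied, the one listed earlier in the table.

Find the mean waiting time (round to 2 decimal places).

8.40

Schedule: | 104 0-2 | 101 2-6 | 100 6-13 | 102 13-21 | 103 21-29 |
Completion: 100=13  101=6  102=21  103=29  104=2
Waiting times: 100=6, 101=2, 102=13, 103=21, 104=0
Average waiting = (6+2+13+21+0) / 5 = 42/5 = 8.40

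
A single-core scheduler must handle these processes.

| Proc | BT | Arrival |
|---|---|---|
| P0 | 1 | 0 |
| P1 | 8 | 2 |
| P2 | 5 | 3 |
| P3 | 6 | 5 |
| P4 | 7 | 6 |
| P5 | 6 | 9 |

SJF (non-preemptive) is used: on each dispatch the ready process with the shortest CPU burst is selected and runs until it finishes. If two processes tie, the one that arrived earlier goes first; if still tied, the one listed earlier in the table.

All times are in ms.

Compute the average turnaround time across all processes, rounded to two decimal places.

13.83

Timeline: | P0 0-1 | idle 1-2 | P1 2-10 | P2 10-15 | P3 15-21 | P5 21-27 | P4 27-34 |
Completion: P0=1  P1=10  P2=15  P3=21  P4=34  P5=27
Turnaround (C−A): P0=1  P1=8  P2=12  P3=16  P4=28  P5=18
Turnaround times: P0=1, P1=8, P2=12, P3=16, P4=28, P5=18
Average turnaround = (1+8+12+16+28+18) / 6 = 83/6 = 13.83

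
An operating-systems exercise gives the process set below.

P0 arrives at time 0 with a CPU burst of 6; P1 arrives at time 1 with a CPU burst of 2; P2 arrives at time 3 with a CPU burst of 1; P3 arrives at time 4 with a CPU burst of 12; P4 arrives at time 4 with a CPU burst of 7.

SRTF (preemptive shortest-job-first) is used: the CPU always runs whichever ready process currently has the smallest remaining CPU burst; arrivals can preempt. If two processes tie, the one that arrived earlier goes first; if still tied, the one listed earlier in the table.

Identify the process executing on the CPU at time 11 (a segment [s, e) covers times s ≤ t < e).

Timeline: | P0 0-1 | P1 1-3 | P2 3-4 | P0 4-9 | P4 9-16 | P3 16-28 |
Completion: P0=9  P1=3  P2=4  P3=28  P4=16

P4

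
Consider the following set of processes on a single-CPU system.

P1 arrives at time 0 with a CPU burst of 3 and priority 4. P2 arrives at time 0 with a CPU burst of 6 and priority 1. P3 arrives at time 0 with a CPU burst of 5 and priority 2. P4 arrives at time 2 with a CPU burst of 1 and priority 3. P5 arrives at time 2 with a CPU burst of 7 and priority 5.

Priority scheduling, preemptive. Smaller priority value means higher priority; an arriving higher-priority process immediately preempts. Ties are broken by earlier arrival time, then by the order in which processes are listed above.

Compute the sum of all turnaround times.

62

Schedule: | P2 0-6 | P3 6-11 | P4 11-12 | P1 12-15 | P5 15-22 |
Completion: P1=15  P2=6  P3=11  P4=12  P5=22
Turnaround (C−A): P1=15  P2=6  P3=11  P4=10  P5=20
Turnaround = completion − arrival: P1=15, P2=6, P3=11, P4=10, P5=20
Total turnaround = 15 + 6 + 11 + 10 + 20 = 62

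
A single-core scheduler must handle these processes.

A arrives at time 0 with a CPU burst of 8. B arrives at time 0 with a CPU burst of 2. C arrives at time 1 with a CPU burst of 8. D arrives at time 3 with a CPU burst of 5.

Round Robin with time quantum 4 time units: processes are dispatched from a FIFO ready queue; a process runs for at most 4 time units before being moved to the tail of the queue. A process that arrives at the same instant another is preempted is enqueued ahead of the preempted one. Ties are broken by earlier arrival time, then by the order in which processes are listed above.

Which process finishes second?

A

Gantt: | A 0-4 | B 4-6 | C 6-10 | D 10-14 | A 14-18 | C 18-22 | D 22-23 |
Completion: A=18  B=6  C=22  D=23
Finish order: B → A → C → D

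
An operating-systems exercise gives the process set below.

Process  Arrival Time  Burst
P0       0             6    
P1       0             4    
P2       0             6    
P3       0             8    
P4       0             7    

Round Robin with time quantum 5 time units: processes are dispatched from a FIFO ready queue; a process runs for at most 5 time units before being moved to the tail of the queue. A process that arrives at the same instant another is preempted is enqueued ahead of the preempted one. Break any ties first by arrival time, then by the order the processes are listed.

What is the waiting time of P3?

Gantt: | P0 0-5 | P1 5-9 | P2 9-14 | P3 14-19 | P4 19-24 | P0 24-25 | P2 25-26 | P3 26-29 | P4 29-31 |
Completion: P0=25  P1=9  P2=26  P3=29  P4=31
Turnaround (C−A): P0=25  P1=9  P2=26  P3=29  P4=31
Waiting(P3) = turnaround − burst = 29 − 8 = 21

21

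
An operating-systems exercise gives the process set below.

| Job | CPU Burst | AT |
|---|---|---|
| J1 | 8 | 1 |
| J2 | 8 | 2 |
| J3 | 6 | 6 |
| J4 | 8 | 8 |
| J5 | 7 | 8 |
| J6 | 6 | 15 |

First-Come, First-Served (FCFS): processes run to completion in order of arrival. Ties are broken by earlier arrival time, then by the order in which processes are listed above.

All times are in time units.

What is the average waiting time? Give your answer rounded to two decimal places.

13.17

Gantt: | idle 0-1 | J1 1-9 | J2 9-17 | J3 17-23 | J4 23-31 | J5 31-38 | J6 38-44 |
Completion: J1=9  J2=17  J3=23  J4=31  J5=38  J6=44
Turnaround (C−A): J1=8  J2=15  J3=17  J4=23  J5=30  J6=29
Waiting times: J1=0, J2=7, J3=11, J4=15, J5=23, J6=23
Average waiting = (0+7+11+15+23+23) / 6 = 79/6 = 13.17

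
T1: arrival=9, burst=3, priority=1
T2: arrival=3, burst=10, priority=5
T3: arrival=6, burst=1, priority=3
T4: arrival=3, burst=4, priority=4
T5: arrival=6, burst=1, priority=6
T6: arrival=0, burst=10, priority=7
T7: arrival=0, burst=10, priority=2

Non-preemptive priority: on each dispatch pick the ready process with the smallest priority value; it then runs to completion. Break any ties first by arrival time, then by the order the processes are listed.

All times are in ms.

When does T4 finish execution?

Schedule: | T7 0-10 | T1 10-13 | T3 13-14 | T4 14-18 | T2 18-28 | T5 28-29 | T6 29-39 |
Completion: T1=13  T2=28  T3=14  T4=18  T5=29  T6=39  T7=10

18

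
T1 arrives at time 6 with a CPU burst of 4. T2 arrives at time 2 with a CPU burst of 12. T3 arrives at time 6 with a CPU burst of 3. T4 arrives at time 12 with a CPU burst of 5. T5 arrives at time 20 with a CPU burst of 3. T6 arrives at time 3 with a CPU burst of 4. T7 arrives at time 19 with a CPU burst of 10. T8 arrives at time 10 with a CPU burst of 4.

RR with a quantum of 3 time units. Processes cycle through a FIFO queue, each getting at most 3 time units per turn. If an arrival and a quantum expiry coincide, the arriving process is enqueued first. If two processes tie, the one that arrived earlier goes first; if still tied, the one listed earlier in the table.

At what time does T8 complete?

35

Gantt: | idle 0-2 | T2 2-5 | T6 5-8 | T2 8-11 | T1 11-14 | T3 14-17 | T6 17-18 | T8 18-21 | T2 21-24 | T4 24-27 | T1 27-28 | T7 28-31 | T5 31-34 | T8 34-35 | T2 35-38 | T4 38-40 | T7 40-47 |
Completion: T1=28  T2=38  T3=17  T4=40  T5=34  T6=18  T7=47  T8=35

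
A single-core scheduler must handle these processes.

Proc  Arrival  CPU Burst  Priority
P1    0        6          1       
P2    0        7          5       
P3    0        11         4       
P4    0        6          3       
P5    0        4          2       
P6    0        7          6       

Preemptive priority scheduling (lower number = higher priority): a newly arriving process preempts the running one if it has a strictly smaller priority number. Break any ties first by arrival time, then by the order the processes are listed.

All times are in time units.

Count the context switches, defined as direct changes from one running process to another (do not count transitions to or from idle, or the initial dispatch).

5

Gantt: | P1 0-6 | P5 6-10 | P4 10-16 | P3 16-27 | P2 27-34 | P6 34-41 |
Completion: P1=6  P2=34  P3=27  P4=16  P5=10  P6=41
Turnaround (C−A): P1=6  P2=34  P3=27  P4=16  P5=10  P6=41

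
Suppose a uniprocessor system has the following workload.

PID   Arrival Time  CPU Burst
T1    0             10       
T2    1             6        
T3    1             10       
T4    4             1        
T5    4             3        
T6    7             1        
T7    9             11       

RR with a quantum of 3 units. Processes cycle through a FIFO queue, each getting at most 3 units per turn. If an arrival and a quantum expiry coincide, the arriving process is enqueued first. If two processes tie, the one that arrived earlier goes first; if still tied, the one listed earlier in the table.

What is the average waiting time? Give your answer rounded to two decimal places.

Timeline: | T1 0-3 | T2 3-6 | T3 6-9 | T1 9-12 | T4 12-13 | T5 13-16 | T2 16-19 | T6 19-20 | T7 20-23 | T3 23-26 | T1 26-29 | T7 29-32 | T3 32-35 | T1 35-36 | T7 36-39 | T3 39-40 | T7 40-42 |
Completion: T1=36  T2=19  T3=40  T4=13  T5=16  T6=20  T7=42
Turnaround (C−A): T1=36  T2=18  T3=39  T4=9  T5=12  T6=13  T7=33
Waiting times: T1=26, T2=12, T3=29, T4=8, T5=9, T6=12, T7=22
Average waiting = (26+12+29+8+9+12+22) / 7 = 118/7 = 16.86

16.86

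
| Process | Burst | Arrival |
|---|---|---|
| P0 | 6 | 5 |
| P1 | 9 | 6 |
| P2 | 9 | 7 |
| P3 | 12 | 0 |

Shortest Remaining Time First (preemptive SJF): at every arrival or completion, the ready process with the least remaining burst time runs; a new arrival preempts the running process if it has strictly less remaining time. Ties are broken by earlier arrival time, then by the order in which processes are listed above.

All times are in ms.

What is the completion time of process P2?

36

Schedule: | P3 0-5 | P0 5-11 | P3 11-18 | P1 18-27 | P2 27-36 |
Completion: P0=11  P1=27  P2=36  P3=18
Turnaround (C−A): P0=6  P1=21  P2=29  P3=18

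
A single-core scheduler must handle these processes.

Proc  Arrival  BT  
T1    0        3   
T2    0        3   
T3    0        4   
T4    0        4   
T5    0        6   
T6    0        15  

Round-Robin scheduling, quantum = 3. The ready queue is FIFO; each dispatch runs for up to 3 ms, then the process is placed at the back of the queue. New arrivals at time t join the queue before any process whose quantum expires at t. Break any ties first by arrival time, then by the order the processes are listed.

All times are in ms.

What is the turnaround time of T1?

3

Timeline: | T1 0-3 | T2 3-6 | T3 6-9 | T4 9-12 | T5 12-15 | T6 15-18 | T3 18-19 | T4 19-20 | T5 20-23 | T6 23-35 |
Completion: T1=3  T2=6  T3=19  T4=20  T5=23  T6=35
Turnaround(T1) = completion − arrival = 3 − 0 = 3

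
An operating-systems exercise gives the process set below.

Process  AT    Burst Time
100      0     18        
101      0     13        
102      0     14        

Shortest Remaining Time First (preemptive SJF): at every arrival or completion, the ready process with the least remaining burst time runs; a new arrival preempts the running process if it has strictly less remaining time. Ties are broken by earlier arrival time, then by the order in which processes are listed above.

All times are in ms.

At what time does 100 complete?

45

Schedule: | 101 0-13 | 102 13-27 | 100 27-45 |
Completion: 100=45  101=13  102=27
Turnaround (C−A): 100=45  101=13  102=27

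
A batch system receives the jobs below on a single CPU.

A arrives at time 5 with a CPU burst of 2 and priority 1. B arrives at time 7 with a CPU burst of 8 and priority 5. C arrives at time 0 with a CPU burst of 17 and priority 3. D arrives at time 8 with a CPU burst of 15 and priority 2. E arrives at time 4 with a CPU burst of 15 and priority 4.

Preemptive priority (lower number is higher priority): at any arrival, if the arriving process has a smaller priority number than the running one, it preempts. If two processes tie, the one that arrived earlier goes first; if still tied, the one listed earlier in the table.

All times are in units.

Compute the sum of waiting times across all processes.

89

Schedule: | C 0-5 | A 5-7 | C 7-8 | D 8-23 | C 23-34 | E 34-49 | B 49-57 |
Completion: A=7  B=57  C=34  D=23  E=49
Turnaround (C−A): A=2  B=50  C=34  D=15  E=45
Waiting = turnaround − burst: A=0, B=42, C=17, D=0, E=30
Total waiting = 0 + 42 + 17 + 0 + 30 = 89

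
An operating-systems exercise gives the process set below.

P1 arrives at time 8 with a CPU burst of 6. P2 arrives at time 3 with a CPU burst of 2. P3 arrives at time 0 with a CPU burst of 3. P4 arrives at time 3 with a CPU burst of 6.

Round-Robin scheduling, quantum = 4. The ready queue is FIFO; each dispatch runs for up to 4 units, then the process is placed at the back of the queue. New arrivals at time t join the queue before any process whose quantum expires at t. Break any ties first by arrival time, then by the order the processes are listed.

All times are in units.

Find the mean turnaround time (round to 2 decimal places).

6.50

Gantt: | P3 0-3 | P2 3-5 | P4 5-9 | P1 9-13 | P4 13-15 | P1 15-17 |
Completion: P1=17  P2=5  P3=3  P4=15
Turnaround (C−A): P1=9  P2=2  P3=3  P4=12
Turnaround times: P1=9, P2=2, P3=3, P4=12
Average turnaround = (9+2+3+12) / 4 = 26/4 = 6.50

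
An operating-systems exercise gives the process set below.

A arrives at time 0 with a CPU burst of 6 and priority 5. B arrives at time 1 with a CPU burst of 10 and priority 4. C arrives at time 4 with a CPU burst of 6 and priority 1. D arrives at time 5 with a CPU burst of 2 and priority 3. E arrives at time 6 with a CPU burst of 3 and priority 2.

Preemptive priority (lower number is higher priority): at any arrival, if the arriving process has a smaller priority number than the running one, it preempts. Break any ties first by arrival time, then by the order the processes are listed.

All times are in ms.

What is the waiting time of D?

Schedule: | A 0-1 | B 1-4 | C 4-10 | E 10-13 | D 13-15 | B 15-22 | A 22-27 |
Completion: A=27  B=22  C=10  D=15  E=13
Turnaround (C−A): A=27  B=21  C=6  D=10  E=7
Waiting(D) = turnaround − burst = 10 − 2 = 8

8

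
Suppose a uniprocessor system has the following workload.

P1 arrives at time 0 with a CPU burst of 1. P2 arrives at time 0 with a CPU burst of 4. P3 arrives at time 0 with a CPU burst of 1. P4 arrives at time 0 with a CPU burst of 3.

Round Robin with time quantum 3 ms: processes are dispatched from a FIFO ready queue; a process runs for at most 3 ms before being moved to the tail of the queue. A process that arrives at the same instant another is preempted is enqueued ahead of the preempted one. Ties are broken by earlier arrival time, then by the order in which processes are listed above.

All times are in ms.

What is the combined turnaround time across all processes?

23

Gantt: | P1 0-1 | P2 1-4 | P3 4-5 | P4 5-8 | P2 8-9 |
Completion: P1=1  P2=9  P3=5  P4=8
Turnaround (C−A): P1=1  P2=9  P3=5  P4=8
Turnaround = completion − arrival: P1=1, P2=9, P3=5, P4=8
Total turnaround = 1 + 9 + 5 + 8 = 23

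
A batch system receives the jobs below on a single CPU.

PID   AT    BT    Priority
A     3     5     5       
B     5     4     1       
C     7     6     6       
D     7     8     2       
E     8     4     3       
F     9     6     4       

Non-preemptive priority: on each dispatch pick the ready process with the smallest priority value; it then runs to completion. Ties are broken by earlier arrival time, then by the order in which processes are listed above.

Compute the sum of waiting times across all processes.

Timeline: | idle 0-3 | A 3-8 | B 8-12 | D 12-20 | E 20-24 | F 24-30 | C 30-36 |
Completion: A=8  B=12  C=36  D=20  E=24  F=30
Turnaround (C−A): A=5  B=7  C=29  D=13  E=16  F=21
Waiting = turnaround − burst: A=0, B=3, C=23, D=5, E=12, F=15
Total waiting = 0 + 3 + 23 + 5 + 12 + 15 = 58

58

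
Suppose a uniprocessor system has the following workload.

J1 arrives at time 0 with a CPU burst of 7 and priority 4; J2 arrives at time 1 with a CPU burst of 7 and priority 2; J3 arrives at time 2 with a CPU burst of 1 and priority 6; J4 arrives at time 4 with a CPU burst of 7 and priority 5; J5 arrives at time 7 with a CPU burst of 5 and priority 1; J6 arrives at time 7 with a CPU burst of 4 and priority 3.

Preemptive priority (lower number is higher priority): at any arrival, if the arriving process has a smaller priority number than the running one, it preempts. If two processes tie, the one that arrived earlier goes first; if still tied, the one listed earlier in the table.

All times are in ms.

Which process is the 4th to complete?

Gantt: | J1 0-1 | J2 1-7 | J5 7-12 | J2 12-13 | J6 13-17 | J1 17-23 | J4 23-30 | J3 30-31 |
Completion: J1=23  J2=13  J3=31  J4=30  J5=12  J6=17
Turnaround (C−A): J1=23  J2=12  J3=29  J4=26  J5=5  J6=10
Finish order: J5 → J2 → J6 → J1 → J4 → J3

J1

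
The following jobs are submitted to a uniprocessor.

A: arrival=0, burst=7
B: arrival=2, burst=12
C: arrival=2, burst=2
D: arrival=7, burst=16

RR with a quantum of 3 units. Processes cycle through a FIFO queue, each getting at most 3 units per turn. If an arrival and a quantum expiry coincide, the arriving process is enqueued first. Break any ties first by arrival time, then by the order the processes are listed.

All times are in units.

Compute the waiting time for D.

14

Schedule: | A 0-3 | B 3-6 | C 6-8 | A 8-11 | B 11-14 | D 14-17 | A 17-18 | B 18-21 | D 21-24 | B 24-27 | D 27-37 |
Completion: A=18  B=27  C=8  D=37
Waiting(D) = turnaround − burst = 30 − 16 = 14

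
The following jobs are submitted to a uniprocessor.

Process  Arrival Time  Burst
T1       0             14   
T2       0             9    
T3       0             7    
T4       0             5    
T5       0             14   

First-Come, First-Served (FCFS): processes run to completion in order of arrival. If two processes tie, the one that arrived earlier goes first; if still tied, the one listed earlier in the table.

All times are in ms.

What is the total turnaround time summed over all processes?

151

Schedule: | T1 0-14 | T2 14-23 | T3 23-30 | T4 30-35 | T5 35-49 |
Completion: T1=14  T2=23  T3=30  T4=35  T5=49
Turnaround = completion − arrival: T1=14, T2=23, T3=30, T4=35, T5=49
Total turnaround = 14 + 23 + 30 + 35 + 49 = 151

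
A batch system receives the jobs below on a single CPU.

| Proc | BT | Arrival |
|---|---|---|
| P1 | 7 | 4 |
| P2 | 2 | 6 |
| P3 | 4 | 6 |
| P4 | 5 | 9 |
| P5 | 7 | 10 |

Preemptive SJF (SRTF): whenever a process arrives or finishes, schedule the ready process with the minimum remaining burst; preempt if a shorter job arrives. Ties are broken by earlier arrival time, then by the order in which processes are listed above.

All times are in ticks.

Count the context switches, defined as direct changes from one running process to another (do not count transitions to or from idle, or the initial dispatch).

Schedule: | idle 0-4 | P1 4-6 | P2 6-8 | P3 8-12 | P1 12-17 | P4 17-22 | P5 22-29 |
Completion: P1=17  P2=8  P3=12  P4=22  P5=29

5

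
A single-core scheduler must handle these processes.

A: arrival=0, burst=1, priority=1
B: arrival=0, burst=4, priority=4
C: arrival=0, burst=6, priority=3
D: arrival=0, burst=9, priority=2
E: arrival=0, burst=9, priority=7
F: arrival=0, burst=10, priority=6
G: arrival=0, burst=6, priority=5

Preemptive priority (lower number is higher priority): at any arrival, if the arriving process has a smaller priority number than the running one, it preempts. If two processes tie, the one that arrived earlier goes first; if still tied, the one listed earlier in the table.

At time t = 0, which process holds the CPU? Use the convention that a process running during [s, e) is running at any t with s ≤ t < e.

Timeline: | A 0-1 | D 1-10 | C 10-16 | B 16-20 | G 20-26 | F 26-36 | E 36-45 |
Completion: A=1  B=20  C=16  D=10  E=45  F=36  G=26
Turnaround (C−A): A=1  B=20  C=16  D=10  E=45  F=36  G=26

A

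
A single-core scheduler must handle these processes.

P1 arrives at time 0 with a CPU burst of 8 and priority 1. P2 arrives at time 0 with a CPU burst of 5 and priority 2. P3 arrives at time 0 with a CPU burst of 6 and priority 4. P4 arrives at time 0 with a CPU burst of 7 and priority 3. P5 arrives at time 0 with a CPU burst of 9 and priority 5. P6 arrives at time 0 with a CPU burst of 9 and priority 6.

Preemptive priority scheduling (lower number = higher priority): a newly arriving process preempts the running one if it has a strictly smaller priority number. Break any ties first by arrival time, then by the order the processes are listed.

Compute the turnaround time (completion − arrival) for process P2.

13

Schedule: | P1 0-8 | P2 8-13 | P4 13-20 | P3 20-26 | P5 26-35 | P6 35-44 |
Completion: P1=8  P2=13  P3=26  P4=20  P5=35  P6=44
Turnaround (C−A): P1=8  P2=13  P3=26  P4=20  P5=35  P6=44
Turnaround(P2) = completion − arrival = 13 − 0 = 13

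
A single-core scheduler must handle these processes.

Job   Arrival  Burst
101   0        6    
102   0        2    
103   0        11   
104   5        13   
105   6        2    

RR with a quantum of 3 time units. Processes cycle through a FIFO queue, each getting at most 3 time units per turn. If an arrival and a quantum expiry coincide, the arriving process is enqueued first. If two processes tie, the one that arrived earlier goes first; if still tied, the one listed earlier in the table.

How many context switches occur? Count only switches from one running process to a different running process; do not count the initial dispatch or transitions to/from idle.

11

Schedule: | 101 0-3 | 102 3-5 | 103 5-8 | 101 8-11 | 104 11-14 | 105 14-16 | 103 16-19 | 104 19-22 | 103 22-25 | 104 25-28 | 103 28-30 | 104 30-34 |
Completion: 101=11  102=5  103=30  104=34  105=16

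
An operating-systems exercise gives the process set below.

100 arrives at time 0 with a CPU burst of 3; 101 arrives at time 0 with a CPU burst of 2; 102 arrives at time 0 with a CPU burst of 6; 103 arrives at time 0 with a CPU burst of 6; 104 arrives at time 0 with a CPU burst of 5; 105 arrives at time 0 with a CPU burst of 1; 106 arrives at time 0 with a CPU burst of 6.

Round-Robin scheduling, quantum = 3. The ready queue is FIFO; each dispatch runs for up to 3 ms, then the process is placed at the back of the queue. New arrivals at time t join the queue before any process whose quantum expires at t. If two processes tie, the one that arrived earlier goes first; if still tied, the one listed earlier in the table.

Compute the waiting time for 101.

Timeline: | 100 0-3 | 101 3-5 | 102 5-8 | 103 8-11 | 104 11-14 | 105 14-15 | 106 15-18 | 102 18-21 | 103 21-24 | 104 24-26 | 106 26-29 |
Completion: 100=3  101=5  102=21  103=24  104=26  105=15  106=29
Turnaround (C−A): 100=3  101=5  102=21  103=24  104=26  105=15  106=29
Waiting(101) = turnaround − burst = 5 − 2 = 3

3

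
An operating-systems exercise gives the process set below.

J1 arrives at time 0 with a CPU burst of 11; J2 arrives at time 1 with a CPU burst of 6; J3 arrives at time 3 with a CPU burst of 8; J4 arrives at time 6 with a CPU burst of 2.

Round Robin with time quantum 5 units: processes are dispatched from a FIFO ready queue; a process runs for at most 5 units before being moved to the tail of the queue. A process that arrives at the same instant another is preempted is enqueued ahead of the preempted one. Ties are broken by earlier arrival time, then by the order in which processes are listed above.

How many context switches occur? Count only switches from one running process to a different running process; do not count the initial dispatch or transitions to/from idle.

7

Timeline: | J1 0-5 | J2 5-10 | J3 10-15 | J1 15-20 | J4 20-22 | J2 22-23 | J3 23-26 | J1 26-27 |
Completion: J1=27  J2=23  J3=26  J4=22
Turnaround (C−A): J1=27  J2=22  J3=23  J4=16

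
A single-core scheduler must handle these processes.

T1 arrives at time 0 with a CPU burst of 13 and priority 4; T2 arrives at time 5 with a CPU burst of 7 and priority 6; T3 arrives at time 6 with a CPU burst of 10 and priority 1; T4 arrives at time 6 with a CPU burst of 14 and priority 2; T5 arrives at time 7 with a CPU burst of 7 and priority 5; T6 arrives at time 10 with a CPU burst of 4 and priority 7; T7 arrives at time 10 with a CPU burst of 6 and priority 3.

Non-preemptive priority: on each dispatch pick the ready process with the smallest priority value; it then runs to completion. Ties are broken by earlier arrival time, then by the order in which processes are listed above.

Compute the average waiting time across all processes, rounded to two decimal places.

Schedule: | T1 0-13 | T3 13-23 | T4 23-37 | T7 37-43 | T5 43-50 | T2 50-57 | T6 57-61 |
Completion: T1=13  T2=57  T3=23  T4=37  T5=50  T6=61  T7=43
Turnaround (C−A): T1=13  T2=52  T3=17  T4=31  T5=43  T6=51  T7=33
Waiting times: T1=0, T2=45, T3=7, T4=17, T5=36, T6=47, T7=27
Average waiting = (0+45+7+17+36+47+27) / 7 = 179/7 = 25.57

25.57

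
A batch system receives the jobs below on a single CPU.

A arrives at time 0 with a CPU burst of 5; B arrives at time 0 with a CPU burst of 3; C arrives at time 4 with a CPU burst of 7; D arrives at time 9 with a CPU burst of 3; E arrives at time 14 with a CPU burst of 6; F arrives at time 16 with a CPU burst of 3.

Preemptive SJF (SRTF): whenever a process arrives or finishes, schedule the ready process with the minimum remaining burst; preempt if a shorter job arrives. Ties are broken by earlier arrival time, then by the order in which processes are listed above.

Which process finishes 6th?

E

Timeline: | B 0-3 | A 3-8 | C 8-9 | D 9-12 | C 12-18 | F 18-21 | E 21-27 |
Completion: A=8  B=3  C=18  D=12  E=27  F=21
Finish order: B → A → D → C → F → E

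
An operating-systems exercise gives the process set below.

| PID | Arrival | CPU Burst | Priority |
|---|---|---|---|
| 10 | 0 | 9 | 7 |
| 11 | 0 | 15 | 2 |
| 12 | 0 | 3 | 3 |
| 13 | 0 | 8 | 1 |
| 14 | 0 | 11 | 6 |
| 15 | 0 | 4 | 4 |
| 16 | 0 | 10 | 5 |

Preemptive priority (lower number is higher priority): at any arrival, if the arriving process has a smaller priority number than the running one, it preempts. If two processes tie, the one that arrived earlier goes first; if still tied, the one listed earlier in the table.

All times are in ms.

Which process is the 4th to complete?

Gantt: | 13 0-8 | 11 8-23 | 12 23-26 | 15 26-30 | 16 30-40 | 14 40-51 | 10 51-60 |
Completion: 10=60  11=23  12=26  13=8  14=51  15=30  16=40
Finish order: 13 → 11 → 12 → 15 → 16 → 14 → 10

15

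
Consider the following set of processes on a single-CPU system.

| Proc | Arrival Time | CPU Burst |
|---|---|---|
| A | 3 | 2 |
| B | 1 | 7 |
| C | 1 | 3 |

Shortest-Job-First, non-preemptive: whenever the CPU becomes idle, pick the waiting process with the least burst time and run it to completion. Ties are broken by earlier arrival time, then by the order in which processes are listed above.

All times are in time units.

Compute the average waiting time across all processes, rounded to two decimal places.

Gantt: | idle 0-1 | C 1-4 | A 4-6 | B 6-13 |
Completion: A=6  B=13  C=4
Waiting times: A=1, B=5, C=0
Average waiting = (1+5+0) / 3 = 6/3 = 2.00

2.00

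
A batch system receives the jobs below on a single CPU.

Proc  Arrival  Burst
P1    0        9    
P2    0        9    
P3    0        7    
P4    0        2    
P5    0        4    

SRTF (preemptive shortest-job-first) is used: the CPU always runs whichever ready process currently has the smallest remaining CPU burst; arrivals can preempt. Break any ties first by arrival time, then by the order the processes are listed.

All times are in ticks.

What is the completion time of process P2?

Schedule: | P4 0-2 | P5 2-6 | P3 6-13 | P1 13-22 | P2 22-31 |
Completion: P1=22  P2=31  P3=13  P4=2  P5=6
Turnaround (C−A): P1=22  P2=31  P3=13  P4=2  P5=6

31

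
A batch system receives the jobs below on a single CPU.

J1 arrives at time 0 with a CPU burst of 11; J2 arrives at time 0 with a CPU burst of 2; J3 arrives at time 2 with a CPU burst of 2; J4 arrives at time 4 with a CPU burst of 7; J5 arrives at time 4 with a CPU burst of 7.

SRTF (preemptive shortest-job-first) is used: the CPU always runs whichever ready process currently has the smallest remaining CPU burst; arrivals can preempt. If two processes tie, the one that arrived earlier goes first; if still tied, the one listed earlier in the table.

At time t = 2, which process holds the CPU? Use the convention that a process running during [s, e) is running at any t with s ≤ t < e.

Gantt: | J2 0-2 | J3 2-4 | J4 4-11 | J5 11-18 | J1 18-29 |
Completion: J1=29  J2=2  J3=4  J4=11  J5=18
Turnaround (C−A): J1=29  J2=2  J3=2  J4=7  J5=14

J3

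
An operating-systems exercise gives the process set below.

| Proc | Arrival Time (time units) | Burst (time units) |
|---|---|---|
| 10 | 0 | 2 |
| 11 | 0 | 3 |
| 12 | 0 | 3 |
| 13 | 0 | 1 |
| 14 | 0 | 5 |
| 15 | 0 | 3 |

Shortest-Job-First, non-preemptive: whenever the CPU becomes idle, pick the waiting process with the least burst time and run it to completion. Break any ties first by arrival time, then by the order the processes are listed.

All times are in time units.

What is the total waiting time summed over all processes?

31

Timeline: | 13 0-1 | 10 1-3 | 11 3-6 | 12 6-9 | 15 9-12 | 14 12-17 |
Completion: 10=3  11=6  12=9  13=1  14=17  15=12
Turnaround (C−A): 10=3  11=6  12=9  13=1  14=17  15=12
Waiting = turnaround − burst: 10=1, 11=3, 12=6, 13=0, 14=12, 15=9
Total waiting = 1 + 3 + 6 + 0 + 12 + 9 = 31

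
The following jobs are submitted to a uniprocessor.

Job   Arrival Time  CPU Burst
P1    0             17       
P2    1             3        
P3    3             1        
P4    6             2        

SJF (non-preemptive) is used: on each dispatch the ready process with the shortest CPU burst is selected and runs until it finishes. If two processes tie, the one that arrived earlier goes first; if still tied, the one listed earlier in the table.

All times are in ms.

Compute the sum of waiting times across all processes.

45

Schedule: | P1 0-17 | P3 17-18 | P4 18-20 | P2 20-23 |
Completion: P1=17  P2=23  P3=18  P4=20
Turnaround (C−A): P1=17  P2=22  P3=15  P4=14
Waiting = turnaround − burst: P1=0, P2=19, P3=14, P4=12
Total waiting = 0 + 19 + 14 + 12 = 45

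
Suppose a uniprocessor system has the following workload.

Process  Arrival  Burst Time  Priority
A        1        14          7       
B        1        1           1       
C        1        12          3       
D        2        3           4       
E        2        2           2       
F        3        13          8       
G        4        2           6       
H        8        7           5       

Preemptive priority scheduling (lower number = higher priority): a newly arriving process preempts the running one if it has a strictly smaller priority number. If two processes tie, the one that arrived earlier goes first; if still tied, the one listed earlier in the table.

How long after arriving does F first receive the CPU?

39

Timeline: | idle 0-1 | B 1-2 | E 2-4 | C 4-16 | D 16-19 | H 19-26 | G 26-28 | A 28-42 | F 42-55 |
Completion: A=42  B=2  C=16  D=19  E=4  F=55  G=28  H=26
Response(F) = first start − arrival = 42 − 3 = 39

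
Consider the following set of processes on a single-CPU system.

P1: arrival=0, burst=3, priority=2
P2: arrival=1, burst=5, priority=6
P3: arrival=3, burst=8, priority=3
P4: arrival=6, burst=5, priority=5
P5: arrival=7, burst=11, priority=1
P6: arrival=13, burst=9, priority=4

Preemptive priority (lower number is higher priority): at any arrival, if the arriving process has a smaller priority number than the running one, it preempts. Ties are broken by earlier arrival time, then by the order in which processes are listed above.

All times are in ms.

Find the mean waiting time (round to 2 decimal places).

13.33

Schedule: | P1 0-3 | P3 3-7 | P5 7-18 | P3 18-22 | P6 22-31 | P4 31-36 | P2 36-41 |
Completion: P1=3  P2=41  P3=22  P4=36  P5=18  P6=31
Turnaround (C−A): P1=3  P2=40  P3=19  P4=30  P5=11  P6=18
Waiting times: P1=0, P2=35, P3=11, P4=25, P5=0, P6=9
Average waiting = (0+35+11+25+0+9) / 6 = 80/6 = 13.33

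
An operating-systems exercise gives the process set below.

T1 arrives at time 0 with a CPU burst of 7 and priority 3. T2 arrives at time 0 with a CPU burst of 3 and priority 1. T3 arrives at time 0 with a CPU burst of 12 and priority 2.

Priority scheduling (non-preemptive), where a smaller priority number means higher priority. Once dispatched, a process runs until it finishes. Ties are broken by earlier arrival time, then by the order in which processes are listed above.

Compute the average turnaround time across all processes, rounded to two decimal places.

Timeline: | T2 0-3 | T3 3-15 | T1 15-22 |
Completion: T1=22  T2=3  T3=15
Turnaround times: T1=22, T2=3, T3=15
Average turnaround = (22+3+15) / 3 = 40/3 = 13.33

13.33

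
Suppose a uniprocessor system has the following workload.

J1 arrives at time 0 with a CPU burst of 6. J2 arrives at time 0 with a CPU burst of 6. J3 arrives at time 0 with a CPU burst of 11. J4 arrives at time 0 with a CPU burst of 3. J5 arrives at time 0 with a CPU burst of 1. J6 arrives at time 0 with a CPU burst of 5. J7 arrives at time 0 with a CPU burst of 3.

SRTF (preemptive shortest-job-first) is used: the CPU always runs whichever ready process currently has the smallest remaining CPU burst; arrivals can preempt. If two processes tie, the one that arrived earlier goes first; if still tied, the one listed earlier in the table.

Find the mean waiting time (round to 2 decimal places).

Timeline: | J5 0-1 | J4 1-4 | J7 4-7 | J6 7-12 | J1 12-18 | J2 18-24 | J3 24-35 |
Completion: J1=18  J2=24  J3=35  J4=4  J5=1  J6=12  J7=7
Waiting times: J1=12, J2=18, J3=24, J4=1, J5=0, J6=7, J7=4
Average waiting = (12+18+24+1+0+7+4) / 7 = 66/7 = 9.43

9.43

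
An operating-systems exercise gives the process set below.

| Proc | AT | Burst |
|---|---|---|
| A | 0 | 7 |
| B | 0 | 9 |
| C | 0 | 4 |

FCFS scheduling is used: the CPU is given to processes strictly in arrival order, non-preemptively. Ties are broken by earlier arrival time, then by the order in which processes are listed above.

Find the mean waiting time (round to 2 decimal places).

7.67

Gantt: | A 0-7 | B 7-16 | C 16-20 |
Completion: A=7  B=16  C=20
Turnaround (C−A): A=7  B=16  C=20
Waiting times: A=0, B=7, C=16
Average waiting = (0+7+16) / 3 = 23/3 = 7.67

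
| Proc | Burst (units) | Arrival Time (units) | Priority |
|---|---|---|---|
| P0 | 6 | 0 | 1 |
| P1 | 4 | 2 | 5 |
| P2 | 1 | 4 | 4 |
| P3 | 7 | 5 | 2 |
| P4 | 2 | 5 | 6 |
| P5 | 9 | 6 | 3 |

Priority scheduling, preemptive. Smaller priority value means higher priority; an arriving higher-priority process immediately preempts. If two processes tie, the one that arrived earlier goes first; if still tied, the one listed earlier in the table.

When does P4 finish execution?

29

Gantt: | P0 0-6 | P3 6-13 | P5 13-22 | P2 22-23 | P1 23-27 | P4 27-29 |
Completion: P0=6  P1=27  P2=23  P3=13  P4=29  P5=22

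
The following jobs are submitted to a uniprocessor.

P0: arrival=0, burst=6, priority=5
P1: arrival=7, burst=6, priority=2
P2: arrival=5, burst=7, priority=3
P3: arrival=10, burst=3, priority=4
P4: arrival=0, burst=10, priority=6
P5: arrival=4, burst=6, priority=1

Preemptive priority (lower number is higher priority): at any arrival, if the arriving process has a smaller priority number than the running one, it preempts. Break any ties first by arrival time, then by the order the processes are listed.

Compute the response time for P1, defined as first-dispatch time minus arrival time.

Timeline: | P0 0-4 | P5 4-10 | P1 10-16 | P2 16-23 | P3 23-26 | P0 26-28 | P4 28-38 |
Completion: P0=28  P1=16  P2=23  P3=26  P4=38  P5=10
Turnaround (C−A): P0=28  P1=9  P2=18  P3=16  P4=38  P5=6
Response(P1) = first start − arrival = 10 − 7 = 3

3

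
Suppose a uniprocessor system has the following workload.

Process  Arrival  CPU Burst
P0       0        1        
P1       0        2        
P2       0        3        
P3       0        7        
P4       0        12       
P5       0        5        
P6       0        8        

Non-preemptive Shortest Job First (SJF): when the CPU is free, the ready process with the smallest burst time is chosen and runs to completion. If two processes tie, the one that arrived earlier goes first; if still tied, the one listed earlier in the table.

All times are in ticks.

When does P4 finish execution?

Gantt: | P0 0-1 | P1 1-3 | P2 3-6 | P5 6-11 | P3 11-18 | P6 18-26 | P4 26-38 |
Completion: P0=1  P1=3  P2=6  P3=18  P4=38  P5=11  P6=26
Turnaround (C−A): P0=1  P1=3  P2=6  P3=18  P4=38  P5=11  P6=26

38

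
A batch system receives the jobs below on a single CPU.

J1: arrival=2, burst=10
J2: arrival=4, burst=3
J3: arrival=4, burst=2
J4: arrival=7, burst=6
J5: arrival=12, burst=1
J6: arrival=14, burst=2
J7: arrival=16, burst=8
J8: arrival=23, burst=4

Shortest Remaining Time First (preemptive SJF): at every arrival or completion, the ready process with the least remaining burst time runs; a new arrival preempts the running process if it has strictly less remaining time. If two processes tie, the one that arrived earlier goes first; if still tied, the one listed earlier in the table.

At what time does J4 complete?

Gantt: | idle 0-2 | J1 2-4 | J3 4-6 | J2 6-9 | J4 9-12 | J5 12-13 | J4 13-16 | J6 16-18 | J1 18-26 | J8 26-30 | J7 30-38 |
Completion: J1=26  J2=9  J3=6  J4=16  J5=13  J6=18  J7=38  J8=30

16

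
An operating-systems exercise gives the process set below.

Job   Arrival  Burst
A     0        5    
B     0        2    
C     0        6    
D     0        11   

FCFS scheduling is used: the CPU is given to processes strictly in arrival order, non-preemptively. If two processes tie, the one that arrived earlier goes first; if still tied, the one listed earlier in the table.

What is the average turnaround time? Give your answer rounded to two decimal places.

Gantt: | A 0-5 | B 5-7 | C 7-13 | D 13-24 |
Completion: A=5  B=7  C=13  D=24
Turnaround (C−A): A=5  B=7  C=13  D=24
Turnaround times: A=5, B=7, C=13, D=24
Average turnaround = (5+7+13+24) / 4 = 49/4 = 12.25

12.25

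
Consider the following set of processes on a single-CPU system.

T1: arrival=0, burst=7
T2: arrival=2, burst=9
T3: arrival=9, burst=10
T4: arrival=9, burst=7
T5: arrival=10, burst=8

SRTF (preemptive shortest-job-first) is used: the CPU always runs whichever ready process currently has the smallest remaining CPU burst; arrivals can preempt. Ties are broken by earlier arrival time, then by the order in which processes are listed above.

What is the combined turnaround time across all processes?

Timeline: | T1 0-7 | T2 7-16 | T4 16-23 | T5 23-31 | T3 31-41 |
Completion: T1=7  T2=16  T3=41  T4=23  T5=31
Turnaround (C−A): T1=7  T2=14  T3=32  T4=14  T5=21
Turnaround = completion − arrival: T1=7, T2=14, T3=32, T4=14, T5=21
Total turnaround = 7 + 14 + 32 + 14 + 21 = 88

88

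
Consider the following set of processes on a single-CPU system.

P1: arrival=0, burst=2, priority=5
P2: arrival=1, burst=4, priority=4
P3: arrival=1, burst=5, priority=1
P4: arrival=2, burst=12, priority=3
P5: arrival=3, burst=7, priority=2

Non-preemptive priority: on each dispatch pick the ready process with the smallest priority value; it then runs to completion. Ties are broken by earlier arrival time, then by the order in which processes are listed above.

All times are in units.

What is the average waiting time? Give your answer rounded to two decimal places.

Schedule: | P1 0-2 | P3 2-7 | P5 7-14 | P4 14-26 | P2 26-30 |
Completion: P1=2  P2=30  P3=7  P4=26  P5=14
Turnaround (C−A): P1=2  P2=29  P3=6  P4=24  P5=11
Waiting times: P1=0, P2=25, P3=1, P4=12, P5=4
Average waiting = (0+25+1+12+4) / 5 = 42/5 = 8.40

8.40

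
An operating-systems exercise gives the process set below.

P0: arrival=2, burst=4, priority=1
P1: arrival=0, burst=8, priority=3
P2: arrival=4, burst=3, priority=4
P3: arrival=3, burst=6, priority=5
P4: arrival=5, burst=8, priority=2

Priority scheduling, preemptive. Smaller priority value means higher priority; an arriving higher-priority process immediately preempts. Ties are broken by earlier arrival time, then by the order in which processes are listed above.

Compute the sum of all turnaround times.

Timeline: | P1 0-2 | P0 2-6 | P4 6-14 | P1 14-20 | P2 20-23 | P3 23-29 |
Completion: P0=6  P1=20  P2=23  P3=29  P4=14
Turnaround = completion − arrival: P0=4, P1=20, P2=19, P3=26, P4=9
Total turnaround = 4 + 20 + 19 + 26 + 9 = 78

78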